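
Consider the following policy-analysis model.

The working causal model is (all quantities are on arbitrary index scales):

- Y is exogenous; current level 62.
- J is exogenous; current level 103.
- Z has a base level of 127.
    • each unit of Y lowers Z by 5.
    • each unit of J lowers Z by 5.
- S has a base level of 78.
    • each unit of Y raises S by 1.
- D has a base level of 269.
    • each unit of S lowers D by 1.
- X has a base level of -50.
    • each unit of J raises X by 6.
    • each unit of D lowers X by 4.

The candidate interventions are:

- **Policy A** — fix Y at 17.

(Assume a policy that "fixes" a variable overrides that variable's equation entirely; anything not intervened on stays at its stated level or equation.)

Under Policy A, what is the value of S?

95

Policy A (Y := 17):
  Y = 17
  S = 78 + 17 = 95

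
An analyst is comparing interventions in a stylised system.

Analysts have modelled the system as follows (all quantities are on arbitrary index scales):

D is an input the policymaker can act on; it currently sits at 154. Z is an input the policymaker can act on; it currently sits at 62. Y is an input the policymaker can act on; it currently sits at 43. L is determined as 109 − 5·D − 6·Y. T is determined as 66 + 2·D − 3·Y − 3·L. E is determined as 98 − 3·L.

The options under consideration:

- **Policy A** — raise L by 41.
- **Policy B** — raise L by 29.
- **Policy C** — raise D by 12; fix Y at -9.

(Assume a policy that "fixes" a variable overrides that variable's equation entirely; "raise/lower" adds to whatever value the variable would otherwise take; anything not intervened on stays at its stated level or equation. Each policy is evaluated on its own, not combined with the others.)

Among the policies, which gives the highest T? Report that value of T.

2915

Policy A (L + 41):
  D = 154
  Y = 43
  L = 109 − 5·154 − 6·43 (+41 from intervention) = -878
  T = 66 + 2·154 − 3·43 − 3·(-878) = 2879
Policy B (L + 29):
  D = 154
  Y = 43
  L = 109 − 5·154 − 6·43 (+29 from intervention) = -890
  T = 66 + 2·154 − 3·43 − 3·(-890) = 2915
Policy C (D + 12, Y := -9):
  D = 154 + 12 = 166
  Y = -9
  L = 109 − 5·166 − 6·(-9) = -667
  T = 66 + 2·166 − 3·(-9) − 3·(-667) = 2426
Comparing — Policy A: T=2879, Policy B: T=2915, Policy C: T=2426. Highest is 2915 (Policy B).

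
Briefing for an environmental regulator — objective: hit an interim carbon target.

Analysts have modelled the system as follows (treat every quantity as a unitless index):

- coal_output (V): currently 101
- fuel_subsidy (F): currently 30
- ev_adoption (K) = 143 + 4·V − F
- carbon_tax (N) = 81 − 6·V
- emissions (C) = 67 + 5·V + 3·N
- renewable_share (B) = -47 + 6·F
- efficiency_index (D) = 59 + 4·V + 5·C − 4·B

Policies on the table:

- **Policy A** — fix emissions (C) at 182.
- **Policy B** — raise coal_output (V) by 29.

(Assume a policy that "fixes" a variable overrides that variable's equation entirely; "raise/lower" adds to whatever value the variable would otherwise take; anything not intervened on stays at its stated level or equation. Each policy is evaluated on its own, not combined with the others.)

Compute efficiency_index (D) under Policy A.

841

Policy A (C := 182):
  V = 101
  F = 30
  N = 81 − 6·101 = -525
  C = 182
  B = -47 + 6·30 = 133
  D = 59 + 4·101 + 5·182 − 4·133 = 841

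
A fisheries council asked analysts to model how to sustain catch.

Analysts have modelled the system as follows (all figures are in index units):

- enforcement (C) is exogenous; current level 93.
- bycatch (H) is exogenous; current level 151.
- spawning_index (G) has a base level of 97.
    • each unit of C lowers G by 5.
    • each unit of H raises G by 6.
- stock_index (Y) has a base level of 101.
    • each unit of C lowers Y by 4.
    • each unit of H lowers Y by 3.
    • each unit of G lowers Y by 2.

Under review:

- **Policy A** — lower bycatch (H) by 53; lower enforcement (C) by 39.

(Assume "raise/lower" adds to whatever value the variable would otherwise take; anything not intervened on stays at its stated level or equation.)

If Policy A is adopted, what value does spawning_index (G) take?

415

Policy A (H − 53, C − 39):
  C = 93 − 39 = 54
  H = 151 − 53 = 98
  G = 97 − 5·54 + 6·98 = 415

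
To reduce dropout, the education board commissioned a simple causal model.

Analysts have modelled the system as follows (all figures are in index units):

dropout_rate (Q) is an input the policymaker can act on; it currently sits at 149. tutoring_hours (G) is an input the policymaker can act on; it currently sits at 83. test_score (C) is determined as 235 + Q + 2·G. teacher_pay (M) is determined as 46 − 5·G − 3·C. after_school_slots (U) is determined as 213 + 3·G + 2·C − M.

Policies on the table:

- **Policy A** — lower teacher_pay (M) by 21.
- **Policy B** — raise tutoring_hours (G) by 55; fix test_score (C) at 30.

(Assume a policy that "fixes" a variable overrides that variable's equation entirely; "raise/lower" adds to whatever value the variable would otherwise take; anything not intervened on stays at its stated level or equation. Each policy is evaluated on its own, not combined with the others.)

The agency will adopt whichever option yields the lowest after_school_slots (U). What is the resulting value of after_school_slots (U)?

1421

Policy A (M − 21):
  Q = 149
  G = 83
  C = 235 + 149 + 2·83 = 550
  M = 46 − 5·83 − 3·550 (−21 from intervention) = -2040
  U = 213 + 3·83 + 2·550 − (-2040) = 3602
Policy B (G + 55, C := 30):
  Q = 149
  G = 83 + 55 = 138
  C = 30
  M = 46 − 5·138 − 3·30 = -734
  U = 213 + 3·138 + 2·30 − (-734) = 1421
Comparing — Policy A: U=3602, Policy B: U=1421. Lowest is 1421 (Policy B).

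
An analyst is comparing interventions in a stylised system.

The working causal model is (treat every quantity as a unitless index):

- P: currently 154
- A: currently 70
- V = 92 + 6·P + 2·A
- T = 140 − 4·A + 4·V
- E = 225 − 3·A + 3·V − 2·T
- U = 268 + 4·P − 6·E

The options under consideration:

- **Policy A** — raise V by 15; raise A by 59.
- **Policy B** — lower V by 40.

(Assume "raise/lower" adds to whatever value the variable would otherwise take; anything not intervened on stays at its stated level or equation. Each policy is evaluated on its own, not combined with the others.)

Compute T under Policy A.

Policy A (V + 15, A + 59):
  P = 154
  A = 70 + 59 = 129
  V = 92 + 6·154 + 2·129 (+15 from intervention) = 1289
  T = 140 − 4·129 + 4·1289 = 4780

4780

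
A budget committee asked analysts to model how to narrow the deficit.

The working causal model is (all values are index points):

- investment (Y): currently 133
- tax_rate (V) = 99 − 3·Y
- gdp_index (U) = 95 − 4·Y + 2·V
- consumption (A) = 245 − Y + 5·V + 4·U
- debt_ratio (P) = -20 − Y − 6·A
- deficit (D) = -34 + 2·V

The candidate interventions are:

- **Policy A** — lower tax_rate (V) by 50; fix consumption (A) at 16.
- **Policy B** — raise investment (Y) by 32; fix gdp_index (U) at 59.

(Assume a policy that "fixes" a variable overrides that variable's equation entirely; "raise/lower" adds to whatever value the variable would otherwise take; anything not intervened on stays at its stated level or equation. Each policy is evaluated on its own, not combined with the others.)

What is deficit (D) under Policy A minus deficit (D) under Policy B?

92

Policy A (V − 50, A := 16):
  Y = 133
  V = 99 − 3·133 (−50 from intervention) = -350
  D = -34 + 2·(-350) = -734
Policy B (Y + 32, U := 59):
  Y = 133 + 32 = 165
  V = 99 − 3·165 = -396
  D = -34 + 2·(-396) = -826
D: -734 − (-826) = 92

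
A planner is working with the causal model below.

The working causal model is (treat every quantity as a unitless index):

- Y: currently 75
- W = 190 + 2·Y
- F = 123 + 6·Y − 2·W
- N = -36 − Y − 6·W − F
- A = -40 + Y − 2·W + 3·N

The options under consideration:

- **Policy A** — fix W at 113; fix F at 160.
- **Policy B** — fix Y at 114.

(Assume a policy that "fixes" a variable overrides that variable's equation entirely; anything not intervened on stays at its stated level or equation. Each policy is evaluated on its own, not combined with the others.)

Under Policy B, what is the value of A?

Policy B (Y := 114):
  Y = 114
  W = 190 + 2·114 = 418
  F = 123 + 6·114 − 2·418 = -29
  N = -36 − 114 − 6·418 − (-29) = -2629
  A = -40 + 114 − 2·418 + 3·(-2629) = -8649

-8649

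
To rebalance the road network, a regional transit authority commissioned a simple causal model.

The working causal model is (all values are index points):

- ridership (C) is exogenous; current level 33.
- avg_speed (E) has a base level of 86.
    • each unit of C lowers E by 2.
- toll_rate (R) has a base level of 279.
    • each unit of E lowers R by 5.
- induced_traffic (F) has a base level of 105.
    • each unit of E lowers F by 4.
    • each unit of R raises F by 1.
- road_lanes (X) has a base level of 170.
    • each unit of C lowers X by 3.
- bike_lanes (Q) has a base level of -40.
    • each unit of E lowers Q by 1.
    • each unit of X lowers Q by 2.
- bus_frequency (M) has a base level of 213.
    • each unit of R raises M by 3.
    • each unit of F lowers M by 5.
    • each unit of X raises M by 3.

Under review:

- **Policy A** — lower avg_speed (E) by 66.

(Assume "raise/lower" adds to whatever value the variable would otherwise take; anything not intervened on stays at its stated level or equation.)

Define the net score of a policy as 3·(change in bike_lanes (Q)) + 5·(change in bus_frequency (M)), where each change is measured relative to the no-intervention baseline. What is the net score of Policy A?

-9702

Baseline:
  C = 33
  E = 86 − 2·33 = 20
  R = 279 − 5·20 = 179
  F = 105 − 4·20 + 179 = 204
  X = 170 − 3·33 = 71
  Q = -40 − 20 − 2·71 = -202
  M = 213 + 3·179 − 5·204 + 3·71 = -57
Policy A (E − 66):
  C = 33
  E = 86 − 2·33 (−66 from intervention) = -46
  R = 279 − 5·(-46) = 509
  F = 105 − 4·(-46) + 509 = 798
  X = 170 − 3·33 = 71
  Q = -40 − (-46) − 2·71 = -136
  M = 213 + 3·509 − 5·798 + 3·71 = -2037
ΔQ = -136 − (-202) = 66; ΔM = -2037 − (-57) = -1980
Score = 3·66 + 5·(-1980) = -9702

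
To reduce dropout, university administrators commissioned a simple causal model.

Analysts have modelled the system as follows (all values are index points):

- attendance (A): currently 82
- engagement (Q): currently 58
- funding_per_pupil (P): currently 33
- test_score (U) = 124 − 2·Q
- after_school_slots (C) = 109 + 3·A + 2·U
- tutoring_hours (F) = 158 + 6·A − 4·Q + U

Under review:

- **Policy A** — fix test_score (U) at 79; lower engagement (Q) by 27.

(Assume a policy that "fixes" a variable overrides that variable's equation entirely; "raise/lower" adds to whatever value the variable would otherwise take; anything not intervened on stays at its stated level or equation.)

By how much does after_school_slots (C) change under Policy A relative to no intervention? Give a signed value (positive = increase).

142

Baseline:
  A = 82
  Q = 58
  U = 124 − 2·58 = 8
  C = 109 + 3·82 + 2·8 = 371
Policy A (U := 79, Q − 27):
  A = 82
  Q = 58 − 27 = 31
  U = 79
  C = 109 + 3·82 + 2·79 = 513
Change in C: 513 − 371 = 142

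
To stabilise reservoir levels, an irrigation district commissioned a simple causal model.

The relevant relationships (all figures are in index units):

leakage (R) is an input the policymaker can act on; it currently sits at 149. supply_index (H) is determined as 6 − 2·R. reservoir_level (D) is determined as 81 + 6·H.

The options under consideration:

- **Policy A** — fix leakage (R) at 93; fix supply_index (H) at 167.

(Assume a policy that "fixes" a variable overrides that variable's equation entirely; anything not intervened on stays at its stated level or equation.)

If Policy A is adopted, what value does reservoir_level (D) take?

1083

Policy A (R := 93, H := 167):
  R = 93
  H = 167
  D = 81 + 6·167 = 1083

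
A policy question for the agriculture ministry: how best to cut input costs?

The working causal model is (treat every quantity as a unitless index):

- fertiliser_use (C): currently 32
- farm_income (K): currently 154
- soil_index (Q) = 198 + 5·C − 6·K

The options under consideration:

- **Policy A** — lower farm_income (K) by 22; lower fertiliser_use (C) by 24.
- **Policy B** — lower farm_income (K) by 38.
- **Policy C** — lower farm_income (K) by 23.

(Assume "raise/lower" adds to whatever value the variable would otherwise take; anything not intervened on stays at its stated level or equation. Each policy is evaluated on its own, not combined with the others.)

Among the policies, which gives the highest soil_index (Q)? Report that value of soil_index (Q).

-338

Policy A (K − 22, C − 24):
  C = 32 − 24 = 8
  K = 154 − 22 = 132
  Q = 198 + 5·8 − 6·132 = -554
Policy B (K − 38):
  C = 32
  K = 154 − 38 = 116
  Q = 198 + 5·32 − 6·116 = -338
Policy C (K − 23):
  C = 32
  K = 154 − 23 = 131
  Q = 198 + 5·32 − 6·131 = -428
Comparing — Policy A: Q=-554, Policy B: Q=-338, Policy C: Q=-428. Highest is -338 (Policy B).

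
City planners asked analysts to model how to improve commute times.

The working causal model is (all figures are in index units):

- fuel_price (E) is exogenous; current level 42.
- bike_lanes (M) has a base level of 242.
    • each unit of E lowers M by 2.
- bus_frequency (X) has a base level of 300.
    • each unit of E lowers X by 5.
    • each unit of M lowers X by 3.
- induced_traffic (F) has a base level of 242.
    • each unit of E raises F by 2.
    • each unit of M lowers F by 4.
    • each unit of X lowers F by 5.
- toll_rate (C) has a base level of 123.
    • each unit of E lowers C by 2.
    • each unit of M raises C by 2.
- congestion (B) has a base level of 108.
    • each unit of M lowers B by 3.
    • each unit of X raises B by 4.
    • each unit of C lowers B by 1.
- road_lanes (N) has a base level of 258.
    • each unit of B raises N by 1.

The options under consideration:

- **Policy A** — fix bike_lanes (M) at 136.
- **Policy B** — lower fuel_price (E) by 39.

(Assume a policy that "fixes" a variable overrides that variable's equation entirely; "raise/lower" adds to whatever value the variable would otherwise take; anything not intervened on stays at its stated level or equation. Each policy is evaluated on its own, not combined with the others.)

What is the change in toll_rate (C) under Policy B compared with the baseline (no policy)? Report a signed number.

Baseline:
  E = 42
  M = 242 − 2·42 = 158
  C = 123 − 2·42 + 2·158 = 355
Policy B (E − 39):
  E = 42 − 39 = 3
  M = 242 − 2·3 = 236
  C = 123 − 2·3 + 2·236 = 589
Change in C: 589 − 355 = 234

234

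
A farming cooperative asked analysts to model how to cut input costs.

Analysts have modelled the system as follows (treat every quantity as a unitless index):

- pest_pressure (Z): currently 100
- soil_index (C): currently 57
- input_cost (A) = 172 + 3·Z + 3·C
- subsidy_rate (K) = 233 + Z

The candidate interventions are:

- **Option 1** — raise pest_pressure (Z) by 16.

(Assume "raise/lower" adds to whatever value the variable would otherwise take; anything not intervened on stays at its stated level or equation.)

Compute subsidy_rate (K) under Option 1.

349

Option 1 (Z + 16):
  Z = 100 + 16 = 116
  K = 233 + 116 = 349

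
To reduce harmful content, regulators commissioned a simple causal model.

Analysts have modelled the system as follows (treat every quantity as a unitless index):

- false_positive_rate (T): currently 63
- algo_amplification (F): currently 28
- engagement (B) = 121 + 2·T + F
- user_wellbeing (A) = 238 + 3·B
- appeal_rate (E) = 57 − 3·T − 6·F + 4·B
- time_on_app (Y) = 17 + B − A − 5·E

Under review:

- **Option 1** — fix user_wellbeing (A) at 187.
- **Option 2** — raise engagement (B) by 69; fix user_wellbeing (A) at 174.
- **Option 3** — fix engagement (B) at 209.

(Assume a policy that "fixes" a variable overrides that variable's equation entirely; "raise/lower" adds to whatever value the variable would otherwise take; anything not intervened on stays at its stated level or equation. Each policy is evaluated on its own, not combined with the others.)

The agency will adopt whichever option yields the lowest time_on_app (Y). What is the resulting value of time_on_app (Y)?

Option 1 (A := 187):
  T = 63
  F = 28
  B = 121 + 2·63 + 28 = 275
  A = 187
  E = 57 − 3·63 − 6·28 + 4·275 = 800
  Y = 17 + 275 − 187 − 5·800 = -3895
Option 2 (B + 69, A := 174):
  T = 63
  F = 28
  B = 121 + 2·63 + 28 (+69 from intervention) = 344
  A = 174
  E = 57 − 3·63 − 6·28 + 4·344 = 1076
  Y = 17 + 344 − 174 − 5·1076 = -5193
Option 3 (B := 209):
  T = 63
  F = 28
  B = 209
  A = 238 + 3·209 = 865
  E = 57 − 3·63 − 6·28 + 4·209 = 536
  Y = 17 + 209 − 865 − 5·536 = -3319
Comparing — Option 1: Y=-3895, Option 2: Y=-5193, Option 3: Y=-3319. Lowest is -5193 (Option 2).

-5193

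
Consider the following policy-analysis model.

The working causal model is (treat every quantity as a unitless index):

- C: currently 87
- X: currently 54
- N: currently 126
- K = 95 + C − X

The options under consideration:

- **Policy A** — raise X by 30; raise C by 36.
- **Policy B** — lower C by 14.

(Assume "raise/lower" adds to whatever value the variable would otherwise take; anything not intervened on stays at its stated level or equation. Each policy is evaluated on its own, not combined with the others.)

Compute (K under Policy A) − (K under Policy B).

20

Policy A (X + 30, C + 36):
  C = 87 + 36 = 123
  X = 54 + 30 = 84
  K = 95 + 123 − 84 = 134
Policy B (C − 14):
  C = 87 − 14 = 73
  X = 54
  K = 95 + 73 − 54 = 114
K: 134 − 114 = 20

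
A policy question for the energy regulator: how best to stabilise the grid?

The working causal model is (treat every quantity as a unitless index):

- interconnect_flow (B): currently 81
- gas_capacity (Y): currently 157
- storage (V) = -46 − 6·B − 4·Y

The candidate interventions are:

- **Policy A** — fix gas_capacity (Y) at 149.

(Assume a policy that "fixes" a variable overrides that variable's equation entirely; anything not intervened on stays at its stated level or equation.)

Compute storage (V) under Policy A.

Policy A (Y := 149):
  B = 81
  Y = 149
  V = -46 − 6·81 − 4·149 = -1128

-1128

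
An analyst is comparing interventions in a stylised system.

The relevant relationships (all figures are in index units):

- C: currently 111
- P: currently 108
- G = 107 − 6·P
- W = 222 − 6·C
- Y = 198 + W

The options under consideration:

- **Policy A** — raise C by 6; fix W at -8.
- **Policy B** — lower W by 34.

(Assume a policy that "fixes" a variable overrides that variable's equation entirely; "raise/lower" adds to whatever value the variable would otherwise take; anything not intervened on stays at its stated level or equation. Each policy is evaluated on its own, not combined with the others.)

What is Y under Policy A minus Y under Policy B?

470

Policy A (C + 6, W := -8):
  C = 111 + 6 = 117
  W = -8
  Y = 198 + (-8) = 190
Policy B (W − 34):
  C = 111
  W = 222 − 6·111 (−34 from intervention) = -478
  Y = 198 + (-478) = -280
Y: 190 − (-280) = 470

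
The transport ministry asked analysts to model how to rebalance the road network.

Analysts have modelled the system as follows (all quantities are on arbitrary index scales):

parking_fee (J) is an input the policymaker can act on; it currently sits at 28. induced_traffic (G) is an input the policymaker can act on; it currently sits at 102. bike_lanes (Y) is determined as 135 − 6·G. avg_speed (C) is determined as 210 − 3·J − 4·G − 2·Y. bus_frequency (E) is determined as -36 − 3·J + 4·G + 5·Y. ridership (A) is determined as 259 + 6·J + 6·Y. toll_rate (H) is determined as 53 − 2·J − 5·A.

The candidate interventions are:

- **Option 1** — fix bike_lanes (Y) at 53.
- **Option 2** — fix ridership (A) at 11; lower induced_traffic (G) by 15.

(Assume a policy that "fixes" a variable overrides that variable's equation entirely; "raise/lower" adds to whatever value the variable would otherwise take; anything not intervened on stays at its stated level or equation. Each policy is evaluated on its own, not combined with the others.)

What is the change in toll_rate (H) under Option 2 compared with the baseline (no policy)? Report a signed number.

-12230

Baseline:
  J = 28
  G = 102
  Y = 135 − 6·102 = -477
  A = 259 + 6·28 + 6·(-477) = -2435
  H = 53 − 2·28 − 5·(-2435) = 12172
Option 2 (A := 11, G − 15):
  J = 28
  G = 102 − 15 = 87
  Y = 135 − 6·87 = -387
  A = 11
  H = 53 − 2·28 − 5·11 = -58
Change in H: -58 − 12172 = -12230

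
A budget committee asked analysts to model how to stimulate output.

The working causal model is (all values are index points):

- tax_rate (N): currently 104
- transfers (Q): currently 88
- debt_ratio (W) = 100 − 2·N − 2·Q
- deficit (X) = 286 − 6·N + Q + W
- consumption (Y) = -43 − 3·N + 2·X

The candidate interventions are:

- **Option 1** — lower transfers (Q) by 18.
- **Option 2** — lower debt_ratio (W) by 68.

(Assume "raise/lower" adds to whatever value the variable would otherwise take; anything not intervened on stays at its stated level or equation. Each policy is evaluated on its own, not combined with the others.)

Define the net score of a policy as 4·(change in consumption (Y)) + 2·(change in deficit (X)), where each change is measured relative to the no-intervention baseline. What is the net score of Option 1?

180

Baseline:
  N = 104
  Q = 88
  W = 100 − 2·104 − 2·88 = -284
  X = 286 − 6·104 + 88 + (-284) = -534
  Y = -43 − 3·104 + 2·(-534) = -1423
Option 1 (Q − 18):
  N = 104
  Q = 88 − 18 = 70
  W = 100 − 2·104 − 2·70 = -248
  X = 286 − 6·104 + 70 + (-248) = -516
  Y = -43 − 3·104 + 2·(-516) = -1387
ΔY = -1387 − (-1423) = 36; ΔX = -516 − (-534) = 18
Score = 4·36 + 2·18 = 180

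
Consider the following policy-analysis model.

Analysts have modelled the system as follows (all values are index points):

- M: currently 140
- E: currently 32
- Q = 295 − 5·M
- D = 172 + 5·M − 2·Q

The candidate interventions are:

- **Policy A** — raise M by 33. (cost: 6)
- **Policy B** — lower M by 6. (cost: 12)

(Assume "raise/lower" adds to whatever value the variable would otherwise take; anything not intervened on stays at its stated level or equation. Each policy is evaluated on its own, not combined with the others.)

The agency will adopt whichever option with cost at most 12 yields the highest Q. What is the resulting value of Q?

-375

Policy A (M + 33):
  M = 140 + 33 = 173
  Q = 295 − 5·173 = -570
Policy B (M − 6):
  M = 140 − 6 = 134
  Q = 295 − 5·134 = -375
Comparing — Policy A: Q=-570, Policy B: Q=-375. Highest is -375 (Policy B).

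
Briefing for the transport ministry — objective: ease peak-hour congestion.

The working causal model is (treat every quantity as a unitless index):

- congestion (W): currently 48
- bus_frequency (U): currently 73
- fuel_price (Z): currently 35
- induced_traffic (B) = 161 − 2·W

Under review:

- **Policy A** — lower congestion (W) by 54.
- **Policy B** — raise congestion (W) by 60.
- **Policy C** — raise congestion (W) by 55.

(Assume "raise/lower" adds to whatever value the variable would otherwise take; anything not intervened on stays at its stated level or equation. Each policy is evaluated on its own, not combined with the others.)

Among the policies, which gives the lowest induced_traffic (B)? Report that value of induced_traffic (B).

-55

Policy A (W − 54):
  W = 48 − 54 = -6
  B = 161 − 2·(-6) = 173
Policy B (W + 60):
  W = 48 + 60 = 108
  B = 161 − 2·108 = -55
Policy C (W + 55):
  W = 48 + 55 = 103
  B = 161 − 2·103 = -45
Comparing — Policy A: B=173, Policy B: B=-55, Policy C: B=-45. Lowest is -55 (Policy B).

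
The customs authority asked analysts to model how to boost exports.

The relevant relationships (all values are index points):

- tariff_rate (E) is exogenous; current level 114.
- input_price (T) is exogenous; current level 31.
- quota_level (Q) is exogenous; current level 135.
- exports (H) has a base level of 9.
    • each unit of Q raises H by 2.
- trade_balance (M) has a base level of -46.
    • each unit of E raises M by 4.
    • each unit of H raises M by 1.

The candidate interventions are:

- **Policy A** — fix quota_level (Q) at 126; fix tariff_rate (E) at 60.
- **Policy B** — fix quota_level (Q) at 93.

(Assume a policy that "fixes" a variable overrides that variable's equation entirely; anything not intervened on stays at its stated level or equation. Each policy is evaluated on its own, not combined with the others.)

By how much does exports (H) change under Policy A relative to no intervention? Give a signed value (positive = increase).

-18

Baseline:
  Q = 135
  H = 9 + 2·135 = 279
Policy A (Q := 126, E := 60):
  Q = 126
  H = 9 + 2·126 = 261
Change in H: 261 − 279 = -18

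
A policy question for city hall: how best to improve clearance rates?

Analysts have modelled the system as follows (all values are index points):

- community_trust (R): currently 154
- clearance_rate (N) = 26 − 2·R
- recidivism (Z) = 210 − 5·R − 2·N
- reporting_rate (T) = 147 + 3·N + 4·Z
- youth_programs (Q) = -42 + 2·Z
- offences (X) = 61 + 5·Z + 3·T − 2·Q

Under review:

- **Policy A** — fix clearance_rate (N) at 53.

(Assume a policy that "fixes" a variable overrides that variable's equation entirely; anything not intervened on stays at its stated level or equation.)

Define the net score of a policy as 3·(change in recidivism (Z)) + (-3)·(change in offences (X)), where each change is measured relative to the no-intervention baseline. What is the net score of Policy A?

Baseline:
  R = 154
  N = 26 − 2·154 = -282
  Z = 210 − 5·154 − 2·(-282) = 4
  T = 147 + 3·(-282) + 4·4 = -683
  Q = -42 + 2·4 = -34
  X = 61 + 5·4 + 3·(-683) − 2·(-34) = -1900
Policy A (N := 53):
  R = 154
  N = 53
  Z = 210 − 5·154 − 2·53 = -666
  T = 147 + 3·53 + 4·(-666) = -2358
  Q = -42 + 2·(-666) = -1374
  X = 61 + 5·(-666) + 3·(-2358) − 2·(-1374) = -7595
ΔZ = -666 − 4 = -670; ΔX = -7595 − (-1900) = -5695
Score = 3·(-670) + (-3)·(-5695) = 15075

15075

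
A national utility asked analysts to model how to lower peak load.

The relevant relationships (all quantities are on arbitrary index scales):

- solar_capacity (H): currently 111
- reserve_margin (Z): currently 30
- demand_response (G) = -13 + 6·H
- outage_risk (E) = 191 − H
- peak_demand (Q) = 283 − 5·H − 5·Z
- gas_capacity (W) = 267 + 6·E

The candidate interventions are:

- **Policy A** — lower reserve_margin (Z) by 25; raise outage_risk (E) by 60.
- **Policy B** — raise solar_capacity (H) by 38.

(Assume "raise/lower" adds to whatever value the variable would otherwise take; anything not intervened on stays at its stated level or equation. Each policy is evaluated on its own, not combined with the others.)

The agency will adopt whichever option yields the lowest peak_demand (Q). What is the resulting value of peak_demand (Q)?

Policy A (Z − 25, E + 60):
  H = 111
  Z = 30 − 25 = 5
  Q = 283 − 5·111 − 5·5 = -297
Policy B (H + 38):
  H = 111 + 38 = 149
  Z = 30
  Q = 283 − 5·149 − 5·30 = -612
Comparing — Policy A: Q=-297, Policy B: Q=-612. Lowest is -612 (Policy B).

-612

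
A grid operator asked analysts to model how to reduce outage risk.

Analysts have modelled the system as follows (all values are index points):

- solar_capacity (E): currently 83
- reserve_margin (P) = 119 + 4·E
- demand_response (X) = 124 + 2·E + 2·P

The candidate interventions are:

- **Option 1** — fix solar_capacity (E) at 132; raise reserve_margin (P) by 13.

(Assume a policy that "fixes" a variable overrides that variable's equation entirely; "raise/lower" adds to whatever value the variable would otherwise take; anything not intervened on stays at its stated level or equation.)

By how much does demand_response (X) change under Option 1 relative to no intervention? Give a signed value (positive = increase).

Baseline:
  E = 83
  P = 119 + 4·83 = 451
  X = 124 + 2·83 + 2·451 = 1192
Option 1 (E := 132, P + 13):
  E = 132
  P = 119 + 4·132 (+13 from intervention) = 660
  X = 124 + 2·132 + 2·660 = 1708
Change in X: 1708 − 1192 = 516

516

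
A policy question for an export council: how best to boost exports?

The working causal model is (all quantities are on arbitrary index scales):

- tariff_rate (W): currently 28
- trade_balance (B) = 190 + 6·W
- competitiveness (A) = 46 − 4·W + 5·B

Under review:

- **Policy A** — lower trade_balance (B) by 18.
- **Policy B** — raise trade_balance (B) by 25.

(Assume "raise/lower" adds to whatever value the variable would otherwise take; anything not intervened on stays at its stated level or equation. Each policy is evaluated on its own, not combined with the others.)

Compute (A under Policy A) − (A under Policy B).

Policy A (B − 18):
  W = 28
  B = 190 + 6·28 (−18 from intervention) = 340
  A = 46 − 4·28 + 5·340 = 1634
Policy B (B + 25):
  W = 28
  B = 190 + 6·28 (+25 from intervention) = 383
  A = 46 − 4·28 + 5·383 = 1849
A: 1634 − 1849 = -215

-215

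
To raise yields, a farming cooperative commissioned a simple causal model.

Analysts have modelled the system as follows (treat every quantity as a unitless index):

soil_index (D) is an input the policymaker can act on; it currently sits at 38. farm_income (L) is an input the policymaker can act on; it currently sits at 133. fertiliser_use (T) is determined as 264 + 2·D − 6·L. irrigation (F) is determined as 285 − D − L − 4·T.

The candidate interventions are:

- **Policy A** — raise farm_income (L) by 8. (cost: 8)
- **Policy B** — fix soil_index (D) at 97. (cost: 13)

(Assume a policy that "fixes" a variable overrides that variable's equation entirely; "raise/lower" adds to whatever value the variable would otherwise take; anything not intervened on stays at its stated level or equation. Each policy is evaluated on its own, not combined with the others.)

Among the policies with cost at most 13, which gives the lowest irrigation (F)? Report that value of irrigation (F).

1415

Policy A (L + 8):
  D = 38
  L = 133 + 8 = 141
  T = 264 + 2·38 − 6·141 = -506
  F = 285 − 38 − 141 − 4·(-506) = 2130
Policy B (D := 97):
  D = 97
  L = 133
  T = 264 + 2·97 − 6·133 = -340
  F = 285 − 97 − 133 − 4·(-340) = 1415
Comparing — Policy A: F=2130, Policy B: F=1415. Lowest is 1415 (Policy B).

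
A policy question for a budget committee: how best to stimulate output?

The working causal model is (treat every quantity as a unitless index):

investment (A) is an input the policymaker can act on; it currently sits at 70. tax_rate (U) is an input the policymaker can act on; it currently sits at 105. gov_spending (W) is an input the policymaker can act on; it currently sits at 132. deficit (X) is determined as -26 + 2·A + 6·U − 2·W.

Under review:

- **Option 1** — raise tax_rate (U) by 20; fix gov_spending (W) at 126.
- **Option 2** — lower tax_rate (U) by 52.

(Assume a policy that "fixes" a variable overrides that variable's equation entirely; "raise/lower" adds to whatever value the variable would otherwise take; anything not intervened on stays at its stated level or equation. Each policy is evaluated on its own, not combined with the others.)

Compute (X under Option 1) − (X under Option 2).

Option 1 (U + 20, W := 126):
  A = 70
  U = 105 + 20 = 125
  W = 126
  X = -26 + 2·70 + 6·125 − 2·126 = 612
Option 2 (U − 52):
  A = 70
  U = 105 − 52 = 53
  W = 132
  X = -26 + 2·70 + 6·53 − 2·132 = 168
X: 612 − 168 = 444

444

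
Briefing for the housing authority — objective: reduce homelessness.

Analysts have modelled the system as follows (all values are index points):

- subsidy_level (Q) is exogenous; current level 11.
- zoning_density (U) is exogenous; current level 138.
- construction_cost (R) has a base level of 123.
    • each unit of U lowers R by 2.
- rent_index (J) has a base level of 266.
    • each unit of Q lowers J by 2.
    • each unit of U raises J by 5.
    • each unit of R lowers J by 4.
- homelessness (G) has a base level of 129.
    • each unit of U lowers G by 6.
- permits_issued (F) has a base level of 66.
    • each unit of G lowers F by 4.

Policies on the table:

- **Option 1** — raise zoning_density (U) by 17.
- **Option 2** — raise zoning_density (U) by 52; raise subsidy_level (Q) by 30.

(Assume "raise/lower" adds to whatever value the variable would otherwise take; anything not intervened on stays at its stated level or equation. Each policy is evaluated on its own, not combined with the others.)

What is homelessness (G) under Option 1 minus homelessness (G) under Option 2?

Option 1 (U + 17):
  U = 138 + 17 = 155
  G = 129 − 6·155 = -801
Option 2 (U + 52, Q + 30):
  U = 138 + 52 = 190
  G = 129 − 6·190 = -1011
G: -801 − (-1011) = 210

210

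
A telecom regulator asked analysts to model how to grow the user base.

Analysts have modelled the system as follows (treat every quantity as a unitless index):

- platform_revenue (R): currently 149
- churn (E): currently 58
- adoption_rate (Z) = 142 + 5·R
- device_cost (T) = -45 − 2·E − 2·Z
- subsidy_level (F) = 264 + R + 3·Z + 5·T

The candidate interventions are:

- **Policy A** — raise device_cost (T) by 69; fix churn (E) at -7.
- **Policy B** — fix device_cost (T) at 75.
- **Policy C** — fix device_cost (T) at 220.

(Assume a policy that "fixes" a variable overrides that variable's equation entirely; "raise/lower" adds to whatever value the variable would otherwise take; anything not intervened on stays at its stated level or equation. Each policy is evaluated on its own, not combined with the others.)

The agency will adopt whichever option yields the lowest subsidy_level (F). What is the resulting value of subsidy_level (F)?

-5606

Policy A (T + 69, E := -7):
  R = 149
  E = -7
  Z = 142 + 5·149 = 887
  T = -45 − 2·(-7) − 2·887 (+69 from intervention) = -1736
  F = 264 + 149 + 3·887 + 5·(-1736) = -5606
Policy B (T := 75):
  R = 149
  E = 58
  Z = 142 + 5·149 = 887
  T = 75
  F = 264 + 149 + 3·887 + 5·75 = 3449
Policy C (T := 220):
  R = 149
  E = 58
  Z = 142 + 5·149 = 887
  T = 220
  F = 264 + 149 + 3·887 + 5·220 = 4174
Comparing — Policy A: F=-5606, Policy B: F=3449, Policy C: F=4174. Lowest is -5606 (Policy A).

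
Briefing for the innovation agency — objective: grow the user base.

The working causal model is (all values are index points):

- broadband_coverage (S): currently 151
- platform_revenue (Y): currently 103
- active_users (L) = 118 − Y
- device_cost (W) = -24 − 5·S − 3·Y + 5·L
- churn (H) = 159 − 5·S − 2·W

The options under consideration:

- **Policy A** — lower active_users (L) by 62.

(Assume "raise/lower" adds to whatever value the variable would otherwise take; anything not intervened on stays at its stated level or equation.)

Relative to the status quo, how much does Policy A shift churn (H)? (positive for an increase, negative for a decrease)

Baseline:
  S = 151
  Y = 103
  L = 118 − 103 = 15
  W = -24 − 5·151 − 3·103 + 5·15 = -1013
  H = 159 − 5·151 − 2·(-1013) = 1430
Policy A (L − 62):
  S = 151
  Y = 103
  L = 118 − 103 (−62 from intervention) = -47
  W = -24 − 5·151 − 3·103 + 5·(-47) = -1323
  H = 159 − 5·151 − 2·(-1323) = 2050
Change in H: 2050 − 1430 = 620

620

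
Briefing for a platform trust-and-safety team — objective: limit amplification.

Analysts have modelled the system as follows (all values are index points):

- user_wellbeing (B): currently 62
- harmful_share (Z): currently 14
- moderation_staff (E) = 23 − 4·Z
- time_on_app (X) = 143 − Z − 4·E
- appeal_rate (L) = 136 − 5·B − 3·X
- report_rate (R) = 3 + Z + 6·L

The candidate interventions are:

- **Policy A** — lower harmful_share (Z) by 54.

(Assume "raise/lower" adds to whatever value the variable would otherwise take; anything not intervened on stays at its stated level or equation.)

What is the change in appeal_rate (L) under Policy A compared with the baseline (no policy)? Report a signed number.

Baseline:
  B = 62
  Z = 14
  E = 23 − 4·14 = -33
  X = 143 − 14 − 4·(-33) = 261
  L = 136 − 5·62 − 3·261 = -957
Policy A (Z − 54):
  B = 62
  Z = 14 − 54 = -40
  E = 23 − 4·(-40) = 183
  X = 143 − (-40) − 4·183 = -549
  L = 136 − 5·62 − 3·(-549) = 1473
Change in L: 1473 − (-957) = 2430

2430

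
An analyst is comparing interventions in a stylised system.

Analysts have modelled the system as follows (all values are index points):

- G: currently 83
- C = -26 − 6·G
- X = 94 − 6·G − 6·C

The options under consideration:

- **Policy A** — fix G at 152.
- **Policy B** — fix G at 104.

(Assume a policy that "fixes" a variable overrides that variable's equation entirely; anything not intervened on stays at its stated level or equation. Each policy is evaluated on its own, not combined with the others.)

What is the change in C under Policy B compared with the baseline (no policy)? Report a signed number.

Baseline:
  G = 83
  C = -26 − 6·83 = -524
Policy B (G := 104):
  G = 104
  C = -26 − 6·104 = -650
Change in C: -650 − (-524) = -126

-126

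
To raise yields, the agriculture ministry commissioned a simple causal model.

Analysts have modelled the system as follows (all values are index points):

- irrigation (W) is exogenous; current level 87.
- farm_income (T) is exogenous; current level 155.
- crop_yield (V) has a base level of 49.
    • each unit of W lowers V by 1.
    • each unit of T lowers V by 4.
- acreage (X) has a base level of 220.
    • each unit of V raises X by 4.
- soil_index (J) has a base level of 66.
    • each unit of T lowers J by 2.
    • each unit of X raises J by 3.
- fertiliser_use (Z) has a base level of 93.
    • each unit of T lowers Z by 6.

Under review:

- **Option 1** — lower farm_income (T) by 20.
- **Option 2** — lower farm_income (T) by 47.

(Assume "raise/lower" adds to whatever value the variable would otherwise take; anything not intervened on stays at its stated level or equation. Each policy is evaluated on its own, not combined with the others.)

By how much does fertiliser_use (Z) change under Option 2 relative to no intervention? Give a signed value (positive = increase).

Baseline:
  T = 155
  Z = 93 − 6·155 = -837
Option 2 (T − 47):
  T = 155 − 47 = 108
  Z = 93 − 6·108 = -555
Change in Z: -555 − (-837) = 282

282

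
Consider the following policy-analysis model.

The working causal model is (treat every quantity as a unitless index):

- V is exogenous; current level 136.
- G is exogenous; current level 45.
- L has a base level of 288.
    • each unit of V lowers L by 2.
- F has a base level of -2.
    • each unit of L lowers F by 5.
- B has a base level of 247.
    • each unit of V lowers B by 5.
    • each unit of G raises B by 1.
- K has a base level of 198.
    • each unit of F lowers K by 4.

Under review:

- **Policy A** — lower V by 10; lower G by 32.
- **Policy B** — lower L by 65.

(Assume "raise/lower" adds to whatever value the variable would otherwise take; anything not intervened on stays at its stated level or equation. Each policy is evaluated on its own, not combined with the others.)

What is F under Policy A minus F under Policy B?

-425

Policy A (V − 10, G − 32):
  V = 136 − 10 = 126
  L = 288 − 2·126 = 36
  F = -2 − 5·36 = -182
Policy B (L − 65):
  V = 136
  L = 288 − 2·136 (−65 from intervention) = -49
  F = -2 − 5·(-49) = 243
F: -182 − 243 = -425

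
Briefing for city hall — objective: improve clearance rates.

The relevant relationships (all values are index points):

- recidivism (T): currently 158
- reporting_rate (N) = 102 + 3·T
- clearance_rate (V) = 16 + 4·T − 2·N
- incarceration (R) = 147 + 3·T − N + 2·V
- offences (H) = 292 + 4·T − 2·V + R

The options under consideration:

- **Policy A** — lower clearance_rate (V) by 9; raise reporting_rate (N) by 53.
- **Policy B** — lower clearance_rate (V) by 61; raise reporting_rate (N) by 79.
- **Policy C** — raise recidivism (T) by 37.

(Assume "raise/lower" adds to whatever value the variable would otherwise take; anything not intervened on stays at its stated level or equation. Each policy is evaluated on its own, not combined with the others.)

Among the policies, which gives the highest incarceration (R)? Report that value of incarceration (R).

Policy A (V − 9, N + 53):
  T = 158
  N = 102 + 3·158 (+53 from intervention) = 629
  V = 16 + 4·158 − 2·629 (−9 from intervention) = -619
  R = 147 + 3·158 − 629 + 2·(-619) = -1246
Policy B (V − 61, N + 79):
  T = 158
  N = 102 + 3·158 (+79 from intervention) = 655
  V = 16 + 4·158 − 2·655 (−61 from intervention) = -723
  R = 147 + 3·158 − 655 + 2·(-723) = -1480
Policy C (T + 37):
  T = 158 + 37 = 195
  N = 102 + 3·195 = 687
  V = 16 + 4·195 − 2·687 = -578
  R = 147 + 3·195 − 687 + 2·(-578) = -1111
Comparing — Policy A: R=-1246, Policy B: R=-1480, Policy C: R=-1111. Highest is -1111 (Policy C).

-1111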